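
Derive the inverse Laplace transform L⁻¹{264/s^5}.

L⁻¹{n!/s^(n+1)} = t^n with n=4. So L⁻¹{24/s^5} = t^4, and L⁻¹{264/s^5} = (264/24)·t^4 = 11·t^4

Final answer: 11·t^4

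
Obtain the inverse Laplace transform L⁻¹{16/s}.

L⁻¹{c/s} = c, so L⁻¹{16/s} = 16

Final answer: 16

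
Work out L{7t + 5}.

L{7t + 5} = 7·L{t} + 5·L{1} = 7/s² + 5/s

Final answer: 7/s² + 5/s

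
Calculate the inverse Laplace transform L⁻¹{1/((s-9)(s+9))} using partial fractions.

Decompose: A/(s-9) + B/(s+9). A = 1/18, B = -1/18. f(t) = (e^(9t) - e^(-9t))/18

Final answer: (e^(9t) - e^(-9t))/18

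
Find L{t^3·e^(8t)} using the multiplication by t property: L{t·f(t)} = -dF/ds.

Using L{t^n·e^(at)} = n!/(s-a)^(n+1), L{t^3·e^(8t)} = 6/(s-8)^4

Final answer: 6/(s-8)^4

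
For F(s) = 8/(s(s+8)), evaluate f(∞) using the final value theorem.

f(∞) = lim_{s→0} s·8/(s(s+8)) = lim_{s→0} 8/(s+8) = 8/8 = 1

Final answer: 1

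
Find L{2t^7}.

L{t^n} = n!/s^(n+1). So L{2t^7} = 2·7!/s^8 = 10080/s^8

Final answer: 10080/s^8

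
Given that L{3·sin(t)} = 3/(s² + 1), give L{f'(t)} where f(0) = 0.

L{f'(t)} = s·F(s) - f(0) = s·3/(s² + 1) - 0 = 3s/(s² + 1)

Final answer: 3s/(s² + 1)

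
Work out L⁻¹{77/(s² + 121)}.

This is the form c·a/(s² + a²) with a = 11, c = 7. L⁻¹ = 7·sin(11t)

Final answer: 7·sin(11t)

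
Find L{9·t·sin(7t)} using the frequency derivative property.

L{sin(7t)} = 7/(s² + 49). By L{t·f(t)} = -F'(s): -d/ds[7/(s² + 49)] = -(7)·(-2s)/(s² + 49)² = 14s/(s² + 49)². Then L{9·t·sin(7t)} = 9·14s/(s² + 49)² = 126s/(s² + 49)²

Final answer: 126s/(s² + 49)²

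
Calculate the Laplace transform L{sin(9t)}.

L{sin(ωt)} = ω/(s² + ω²), so L{sin(9t)} = 9/(s² + 81)

Final answer: 9/(s² + 81)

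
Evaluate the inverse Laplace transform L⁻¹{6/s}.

L⁻¹{c/s} = c, so L⁻¹{6/s} = 6

Final answer: 6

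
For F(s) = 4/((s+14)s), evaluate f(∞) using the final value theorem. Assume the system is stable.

f(∞) = lim_{s→0} sF(s) = lim_{s→0} 4/(s+14) = 2/7

Final answer: 2/7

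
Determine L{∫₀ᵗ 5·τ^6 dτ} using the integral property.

L{∫₀ᵗ f(τ)dτ} = F(s)/s with f(t) = 5t^6. F(s) = 3600/s^7, so L{∫₀ᵗ 5·τ^6 dτ} = (3600/s^7)/s = 3600/s^8. (Check: ∫₀ᵗ 5·τ^6 dτ = 5t^7/7.)

Final answer: 3600/s^8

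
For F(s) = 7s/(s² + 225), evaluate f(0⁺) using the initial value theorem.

f(0⁺) = lim_{s→∞} s·7s/(s² + 225) = lim_{s→∞} 7s²/(s² + 225) = 7

Final answer: 7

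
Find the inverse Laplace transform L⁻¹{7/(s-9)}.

L⁻¹{1/(s-a)} = e^(at), so L⁻¹{1/(s-9)} = e^(9t), and L⁻¹{7/(s-9)} = 7·e^(9t)

Final answer: 7·e^(9t)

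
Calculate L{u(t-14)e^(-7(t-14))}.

u(t-a)f(t-a) with f(t)=e^(-7t). L{e^(-7t)} = 1/(s+7). By time shift: e^(-14s)/(s+7)

Final answer: e^(-14s)/(s+7)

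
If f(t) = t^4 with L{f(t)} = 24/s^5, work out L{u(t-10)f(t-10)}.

Time shift theorem: L{u(t-a)f(t-a)} = e^(-as)F(s). Here a=10, F(s) = 24/s^5, so L{u(t-10)f(t-10)} = e^(-10s)·24/s^5

Final answer: e^(-10s)·24/s^5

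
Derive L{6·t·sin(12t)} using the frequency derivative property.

L{sin(12t)} = 12/(s² + 144). By L{t·f(t)} = -F'(s): -d/ds[12/(s² + 144)] = -(12)·(-2s)/(s² + 144)² = 24s/(s² + 144)². Then L{6·t·sin(12t)} = 6·24s/(s² + 144)² = 144s/(s² + 144)²

Final answer: 144s/(s² + 144)²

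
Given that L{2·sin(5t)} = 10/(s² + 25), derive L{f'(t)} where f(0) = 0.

L{f'(t)} = s·F(s) - f(0) = s·10/(s² + 25) - 0 = 10s/(s² + 25)

Final answer: 10s/(s² + 25)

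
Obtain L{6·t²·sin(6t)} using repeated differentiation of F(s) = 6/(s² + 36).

F(s) = 6/(s² + 36). F'(s) = -12s/(s² + 36)². F''(s) = -12(36 - 3s²)/(s² + 36)³ = (36s² - 432)/(s² + 36)³. So L{t²·sin(6t)} = (-1)² F''(s) = (36s² - 432)/(s² + 36)³. Then L{6·t²·sin(6t)} = 6·(36s² - 432)/(s² + 36)³ = (216s² - 2592)/(s² + 36)³

Final answer: (216s² - 2592)/(s² + 36)³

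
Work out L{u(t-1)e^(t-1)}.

u(t-a)f(t-a) with f(t)=e^t. L{e^t} = 1/(s-1). By time shift: e^(-s)/(s-1)

Final answer: e^(-s)/(s-1)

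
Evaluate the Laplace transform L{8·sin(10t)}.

L{sin(ωt)} = ω/(s² + ω²), so L{sin(10t)} = 10/(s² + 100). Then L{8·sin(10t)} = 8·10/(s² + 100) = 80/(s² + 100)

Final answer: 80/(s² + 100)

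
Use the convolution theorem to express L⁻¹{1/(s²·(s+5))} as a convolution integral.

1/(s²·(s+5)) = (1/s^2)·(1/(s+5)) = L{t}·L{e^(-5t)}. So f(t) = t*e^(-5t) = ∫₀ᵗ τ·e^(-5(t-τ)) dτ

Final answer: ∫₀ᵗ τ·e^(-5(t-τ)) dτ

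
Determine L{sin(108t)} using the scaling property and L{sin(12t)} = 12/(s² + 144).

Using L{f(at)} = (1/a)F(s/a) with a=9: L{sin(108t)} = (1/9) · 12/((s/9)² + 144) = (1/9) · 12·81/(s² + 11664) = 108/(s² + 11664)

Final answer: 108/(s² + 11664)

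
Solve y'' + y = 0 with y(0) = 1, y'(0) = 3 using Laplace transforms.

L{y''} + 1L{y} = 0. s²Y - s - 3 + Y = 0. Y(s² + 1) = s + 3. Y = (s + 3)/(s² + 1). Inverting: y(t) = cos(t) + 3sin(t)

Final answer: y(t) = cos(t) + 3sin(t)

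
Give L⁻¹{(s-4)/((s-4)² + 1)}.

Using frequency shift: L⁻¹{(s-a)/((s-a)² + b²)} = e^(at)cos(bt). Here a=4, b=1

Final answer: e^(4t)·cos(t)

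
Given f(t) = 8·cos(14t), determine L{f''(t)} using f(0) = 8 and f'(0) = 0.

F(s) = 8s/(s² + 196). L{f''(t)} = s²F(s) - sf(0) - f'(0) = 8s³/(s² + 196) - 8s = (8s³ - 8s(s² + 196))/(s² + 196) = -1568s/(s² + 196)

Final answer: -1568s/(s² + 196)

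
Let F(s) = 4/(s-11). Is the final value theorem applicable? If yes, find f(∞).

sF(s) = 4s/(s-11) has a pole at s = 11 in the right half-plane. Theorem does NOT apply (unstable system; f(t) = 4·e^(11t) grows without bound).

Final answer: Not applicable (unstable)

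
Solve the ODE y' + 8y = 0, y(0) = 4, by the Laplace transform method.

L{y'} + 8L{y} = 0. sY - 4 + 8Y = 0. Y(s+8) = 4. Y = 4/(s+8)

Final answer: y(t) = 4e^(-8t)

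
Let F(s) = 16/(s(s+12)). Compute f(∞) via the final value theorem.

f(∞) = lim_{s→0} s·16/(s(s+12)) = lim_{s→0} 16/(s+12) = 16/12 = 4/3

Final answer: 4/3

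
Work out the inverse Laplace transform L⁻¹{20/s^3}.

L⁻¹{n!/s^(n+1)} = t^n with n=2. So L⁻¹{2/s^3} = t^2, and L⁻¹{20/s^3} = (20/2)·t^2 = 10·t^2

Final answer: 10·t^2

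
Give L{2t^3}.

L{t^n} = n!/s^(n+1). So L{2t^3} = 2·3!/s^4 = 12/s^4

Final answer: 12/s^4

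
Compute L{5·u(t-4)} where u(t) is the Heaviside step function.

L{u(t-a)} = e^(-as)/s. Here a=4, so L{u(t-4)} = e^(-4s)/s, and L{5·u(t-4)} = 5·e^(-4s)/s

Final answer: 5·e^(-4s)/s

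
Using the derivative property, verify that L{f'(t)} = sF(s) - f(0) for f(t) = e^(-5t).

f'(t) = -5e^(-5t). Direct: L{f'(t)} = -5/(s+5). Property: s·1/(s+5) - 1 = (s - (s+5))/(s+5) = -5/(s+5). ✓

Final answer: -5/(s+5)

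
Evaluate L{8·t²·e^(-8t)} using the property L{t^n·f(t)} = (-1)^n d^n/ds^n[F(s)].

L{e^(-8t)} = 1/(s+8). d/ds[1/(s+8)] = -1/(s+8)². d²/ds²[1/(s+8)] = 2/(s+8)³. So L{t²·e^(-8t)} = (-1)² · 2/(s+8)³ = 2/(s+8)³. Then L{8·t²·e^(-8t)} = 8·2/(s+8)³ = 16/(s+8)³

Final answer: 16/(s+8)³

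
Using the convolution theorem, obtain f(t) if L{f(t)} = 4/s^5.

4/s^5 = (4/s)·(1/s^4) = L{4}·L{t^3/6}. By convolution, f(t) = 4*t^3/6 = ∫₀ᵗ 4·τ^3/6 dτ = 4·t^4/24

Final answer: 4·t^4/24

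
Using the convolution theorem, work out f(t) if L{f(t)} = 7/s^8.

7/s^8 = (7/s)·(1/s^7) = L{7}·L{t^6/720}. By convolution, f(t) = 7*t^6/720 = ∫₀ᵗ 7·τ^6/720 dτ = 7·t^7/5040

Final answer: 7·t^7/5040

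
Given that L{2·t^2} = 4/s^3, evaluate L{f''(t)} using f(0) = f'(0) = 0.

L{f''(t)} = s²F(s) - sf(0) - f'(0) = s²·4/s^3 - 0 - 0 = 4/s

Final answer: 4/s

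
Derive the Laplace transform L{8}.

L{8} = 8 · L{1} = 8/s

Final answer: 8/s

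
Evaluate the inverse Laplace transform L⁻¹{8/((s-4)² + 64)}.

Using frequency shift, L⁻¹{8/((s-4)² + 64)} = e^(4t)·sin(8t)

Final answer: e^(4t)·sin(8t)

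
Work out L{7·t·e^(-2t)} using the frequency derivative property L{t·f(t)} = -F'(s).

L{e^(-2t)} = 1/(s+2). By frequency derivative: L{t·e^(-2t)} = -d/ds[1/(s+2)] = -(-1)/(s+2)² = 1/(s+2)². Then L{7·t·e^(-2t)} = 7·1/(s+2)² = 7/(s+2)²

Final answer: 7/(s+2)²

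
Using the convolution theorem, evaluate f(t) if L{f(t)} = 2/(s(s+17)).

2/(s(s+17)) = (2/s)·(1/(s+17)) = L{2}·L{e^(-17t)}. By convolution, f(t) = 2*e^(-17t) = ∫₀ᵗ 2·e^(-17τ) dτ = 2·(1 - e^(-17t))/17

Final answer: 2·(1 - e^(-17t))/17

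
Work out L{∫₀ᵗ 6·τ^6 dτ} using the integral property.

L{∫₀ᵗ f(τ)dτ} = F(s)/s with f(t) = 6t^6. F(s) = 4320/s^7, so L{∫₀ᵗ 6·τ^6 dτ} = (4320/s^7)/s = 4320/s^8. (Check: ∫₀ᵗ 6·τ^6 dτ = 6t^7/7.)

Final answer: 4320/s^8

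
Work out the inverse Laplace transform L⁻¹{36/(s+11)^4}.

L⁻¹{n!/(s-a)^(n+1)} = t^n·e^(at) with n=3, a=-11. So L⁻¹{6/(s+11)^4} = t^3·e^(-11t), and L⁻¹{36/(s+11)^4} = (36/6)·t^3·e^(-11t) = 6·t^3·e^(-11t)

Final answer: 6·t^3·e^(-11t)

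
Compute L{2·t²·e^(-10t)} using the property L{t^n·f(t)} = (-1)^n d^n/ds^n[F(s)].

L{e^(-10t)} = 1/(s+10). d/ds[1/(s+10)] = -1/(s+10)². d²/ds²[1/(s+10)] = 2/(s+10)³. So L{t²·e^(-10t)} = (-1)² · 2/(s+10)³ = 2/(s+10)³. Then L{2·t²·e^(-10t)} = 2·2/(s+10)³ = 4/(s+10)³

Final answer: 4/(s+10)³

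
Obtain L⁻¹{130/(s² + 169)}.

This is the form c·a/(s² + a²) with a = 13, c = 10. L⁻¹ = 10·sin(13t)

Final answer: 10·sin(13t)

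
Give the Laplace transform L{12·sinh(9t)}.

L{sinh(ωt)} = ω/(s² - ω²), so L{sinh(9t)} = 9/(s² - 81). Then L{12·sinh(9t)} = 12·9/(s² - 81) = 108/(s² - 81)

Final answer: 108/(s² - 81)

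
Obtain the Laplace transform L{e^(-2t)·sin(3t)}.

L{e^(at)·sin(ωt)} = ω/((s-a)² + ω²), so L{e^(-2t)·sin(3t)} = 3/((s+2)² + 9)

Final answer: 3/((s+2)² + 9)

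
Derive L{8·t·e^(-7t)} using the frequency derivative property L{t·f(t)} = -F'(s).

L{e^(-7t)} = 1/(s+7). By frequency derivative: L{t·e^(-7t)} = -d/ds[1/(s+7)] = -(-1)/(s+7)² = 1/(s+7)². Then L{8·t·e^(-7t)} = 8·1/(s+7)² = 8/(s+7)²

Final answer: 8/(s+7)²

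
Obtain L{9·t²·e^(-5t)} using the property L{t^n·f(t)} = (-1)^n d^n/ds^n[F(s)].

L{e^(-5t)} = 1/(s+5). d/ds[1/(s+5)] = -1/(s+5)². d²/ds²[1/(s+5)] = 2/(s+5)³. So L{t²·e^(-5t)} = (-1)² · 2/(s+5)³ = 2/(s+5)³. Then L{9·t²·e^(-5t)} = 9·2/(s+5)³ = 18/(s+5)³

Final answer: 18/(s+5)³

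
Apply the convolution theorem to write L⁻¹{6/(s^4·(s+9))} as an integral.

6/(s^4·(s+9)) = (6/s^4)·(1/(s+9)) = L{t^3}·L{e^(-9t)}. So f(t) = t^3*e^(-9t) = ∫₀ᵗ τ^3·e^(-9(t-τ)) dτ

Final answer: ∫₀ᵗ τ^3·e^(-9(t-τ)) dτ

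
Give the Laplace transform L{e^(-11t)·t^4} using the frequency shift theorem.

L{e^(at)·t^n} = n!/(s-a)^(n+1), so L{e^(-11t)·t^4} = 24/(s+11)^5

Final answer: 24/(s+11)^5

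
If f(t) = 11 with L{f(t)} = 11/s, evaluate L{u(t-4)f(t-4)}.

Time shift theorem: L{u(t-a)f(t-a)} = e^(-as)F(s). Here a=4, F(s) = 11/s, so L{u(t-4)f(t-4)} = e^(-4s)·11/s

Final answer: e^(-4s)·11/s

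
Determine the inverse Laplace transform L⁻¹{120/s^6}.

L⁻¹{n!/s^(n+1)} = t^n with n=5. So L⁻¹{120/s^6} = t^5

Final answer: t^5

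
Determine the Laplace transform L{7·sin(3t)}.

L{sin(ωt)} = ω/(s² + ω²), so L{sin(3t)} = 3/(s² + 9). Then L{7·sin(3t)} = 7·3/(s² + 9) = 21/(s² + 9)

Final answer: 21/(s² + 9)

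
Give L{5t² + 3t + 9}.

L{5t² + 3t + 9} = 5·2/s³ + 3/s² + 9/s = 10/s³ + 3/s² + 9/s

Final answer: 10/s³ + 3/s² + 9/s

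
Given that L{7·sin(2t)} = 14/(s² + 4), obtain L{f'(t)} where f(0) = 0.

L{f'(t)} = s·F(s) - f(0) = s·14/(s² + 4) - 0 = 14s/(s² + 4)

Final answer: 14s/(s² + 4)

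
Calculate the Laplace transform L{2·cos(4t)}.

L{cos(ωt)} = s/(s² + ω²), so L{cos(4t)} = s/(s² + 16). Then L{2·cos(4t)} = 2·s/(s² + 16) = 2s/(s² + 16)

Final answer: 2s/(s² + 16)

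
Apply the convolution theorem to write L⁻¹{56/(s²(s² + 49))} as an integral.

56/(s²(s² + 49)) = (1/s²)·(56/(s² + 49)) = L{t}·L{8·sin(7t)}. So f(t) = t*(8·sin(7t)) = ∫₀ᵗ 8τ·sin(7(t-τ)) dτ

Final answer: ∫₀ᵗ 8τ·sin(7(t-τ)) dτ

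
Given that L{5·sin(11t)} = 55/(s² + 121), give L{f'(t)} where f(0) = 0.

L{f'(t)} = s·F(s) - f(0) = s·55/(s² + 121) - 0 = 55s/(s² + 121)

Final answer: 55s/(s² + 121)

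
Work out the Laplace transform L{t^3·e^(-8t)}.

L{t^n·e^(at)} = n!/(s-a)^(n+1), so L{t^3·e^(-8t)} = 6/(s+8)^4

Final answer: 6/(s+8)^4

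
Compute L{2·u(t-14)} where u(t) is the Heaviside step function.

L{u(t-a)} = e^(-as)/s. Here a=14, so L{u(t-14)} = e^(-14s)/s, and L{2·u(t-14)} = 2·e^(-14s)/s

Final answer: 2·e^(-14s)/s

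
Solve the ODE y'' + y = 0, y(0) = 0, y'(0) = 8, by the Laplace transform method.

L{y''} + 1L{y} = 0. s²Y - 0 - 8 + Y = 0. Y(s² + 1) = 8. Y = (8)/(s² + 1). Inverting: y(t) = 8sin(t)

Final answer: y(t) = 8sin(t)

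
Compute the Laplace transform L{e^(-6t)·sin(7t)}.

L{e^(at)·sin(ωt)} = ω/((s-a)² + ω²), so L{e^(-6t)·sin(7t)} = 7/((s+6)² + 49)

Final answer: 7/((s+6)² + 49)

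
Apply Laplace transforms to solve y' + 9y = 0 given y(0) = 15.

L{y'} + 9L{y} = 0. sY - 15 + 9Y = 0. Y(s+9) = 15. Y = 15/(s+9)

Final answer: y(t) = 15e^(-9t)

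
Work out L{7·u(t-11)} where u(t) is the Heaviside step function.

L{u(t-a)} = e^(-as)/s. Here a=11, so L{u(t-11)} = e^(-11s)/s, and L{7·u(t-11)} = 7·e^(-11s)/s

Final answer: 7·e^(-11s)/s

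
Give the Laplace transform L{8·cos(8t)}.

L{cos(ωt)} = s/(s² + ω²), so L{cos(8t)} = s/(s² + 64). Then L{8·cos(8t)} = 8·s/(s² + 64) = 8s/(s² + 64)

Final answer: 8s/(s² + 64)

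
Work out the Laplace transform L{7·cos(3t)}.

L{cos(ωt)} = s/(s² + ω²), so L{cos(3t)} = s/(s² + 9). Then L{7·cos(3t)} = 7·s/(s² + 9) = 7s/(s² + 9)

Final answer: 7s/(s² + 9)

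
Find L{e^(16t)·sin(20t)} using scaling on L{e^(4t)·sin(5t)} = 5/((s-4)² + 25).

Scaling with a=4: L{e^(16t)·sin(20t)} = (1/4) · 5/((s/4-4)² + 25). Simplifying: 20/((s-16)² + 400)

Final answer: 20/((s-16)² + 400)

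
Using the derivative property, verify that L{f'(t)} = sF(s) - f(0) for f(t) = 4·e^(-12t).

f'(t) = -48e^(-12t). Direct: L{f'(t)} = -48/(s+12). Property: s·4/(s+12) - 4 = (4s - 4(s+12))/(s+12) = -48/(s+12). ✓

Final answer: -48/(s+12)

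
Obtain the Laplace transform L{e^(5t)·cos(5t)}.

L{e^(at)·cos(ωt)} = (s-a)/((s-a)² + ω²), so L{e^(5t)·cos(5t)} = (s-5)/((s-5)² + 25)

Final answer: (s-5)/((s-5)² + 25)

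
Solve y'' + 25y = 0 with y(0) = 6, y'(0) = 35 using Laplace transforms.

L{y''} + 25L{y} = 0. s²Y - 6s - 35 + 25Y = 0. Y(s² + 25) = 6s + 35. Y = (6s + 35)/(s² + 25). Inverting: y(t) = 6cos(5t) + 7sin(5t)

Final answer: y(t) = 6cos(5t) + 7sin(5t)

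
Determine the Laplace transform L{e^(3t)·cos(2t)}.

L{e^(at)·cos(ωt)} = (s-a)/((s-a)² + ω²), so L{e^(3t)·cos(2t)} = (s-3)/((s-3)² + 4)

Final answer: (s-3)/((s-3)² + 4)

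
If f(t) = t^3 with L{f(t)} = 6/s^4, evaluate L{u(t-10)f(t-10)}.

Time shift theorem: L{u(t-a)f(t-a)} = e^(-as)F(s). Here a=10, F(s) = 6/s^4, so L{u(t-10)f(t-10)} = e^(-10s)·6/s^4

Final answer: e^(-10s)·6/s^4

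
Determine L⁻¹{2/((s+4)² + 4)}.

Form: b/((s-a)² + b²) → e^(at)sin(bt). With a=-4, b=2

Final answer: e^(-4t)·sin(2t)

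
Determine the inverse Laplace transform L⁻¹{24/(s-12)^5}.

L⁻¹{n!/(s-a)^(n+1)} = t^n·e^(at) with n=4, a=12. So L⁻¹{24/(s-12)^5} = t^4·e^(12t)

Final answer: t^4·e^(12t)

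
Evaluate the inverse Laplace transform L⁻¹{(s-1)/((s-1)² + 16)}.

Using frequency shift, L⁻¹{(s-1)/((s-1)² + 16)} = e^t·cos(4t)

Final answer: e^t·cos(4t)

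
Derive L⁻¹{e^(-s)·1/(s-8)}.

L⁻¹{1/(s-8)} = e^(8t). By the time shift theorem, L⁻¹{e^(-as)F(s)} = u(t-a)f(t-a) with a=1, so L⁻¹{e^(-s)·1/(s-8)} = u(t-1)·e^(8(t-1))

Final answer: u(t-1)·e^(8(t-1))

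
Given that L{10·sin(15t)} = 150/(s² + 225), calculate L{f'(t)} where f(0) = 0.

L{f'(t)} = s·F(s) - f(0) = s·150/(s² + 225) - 0 = 150s/(s² + 225)

Final answer: 150s/(s² + 225)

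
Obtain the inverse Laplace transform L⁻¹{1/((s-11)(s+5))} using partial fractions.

Decompose: A/(s-11) + B/(s+5). A = 1/16, B = -1/16. f(t) = (e^(11t) - e^(-5t))/16

Final answer: (e^(11t) - e^(-5t))/16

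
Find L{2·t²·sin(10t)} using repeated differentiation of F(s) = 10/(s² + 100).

F(s) = 10/(s² + 100). F'(s) = -20s/(s² + 100)². F''(s) = -20(100 - 3s²)/(s² + 100)³ = (60s² - 2000)/(s² + 100)³. So L{t²·sin(10t)} = (-1)² F''(s) = (60s² - 2000)/(s² + 100)³. Then L{2·t²·sin(10t)} = 2·(60s² - 2000)/(s² + 100)³ = (120s² - 4000)/(s² + 100)³

Final answer: (120s² - 4000)/(s² + 100)³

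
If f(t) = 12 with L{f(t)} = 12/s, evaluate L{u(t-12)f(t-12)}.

Time shift theorem: L{u(t-a)f(t-a)} = e^(-as)F(s). Here a=12, F(s) = 12/s, so L{u(t-12)f(t-12)} = e^(-12s)·12/s

Final answer: e^(-12s)·12/s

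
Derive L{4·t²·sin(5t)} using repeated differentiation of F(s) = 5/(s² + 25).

F(s) = 5/(s² + 25). F'(s) = -10s/(s² + 25)². F''(s) = -10(25 - 3s²)/(s² + 25)³ = (30s² - 250)/(s² + 25)³. So L{t²·sin(5t)} = (-1)² F''(s) = (30s² - 250)/(s² + 25)³. Then L{4·t²·sin(5t)} = 4·(30s² - 250)/(s² + 25)³ = (120s² - 1000)/(s² + 25)³

Final answer: (120s² - 1000)/(s² + 25)³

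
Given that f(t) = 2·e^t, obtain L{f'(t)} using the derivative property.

f(0) = 2, F(s) = 2/(s-1). L{f'(t)} = s·F(s) - f(0) = 2s/(s-1) - 2 = (2s - 2(s-1))/(s-1) = 2/(s-1)

Final answer: 2/(s-1)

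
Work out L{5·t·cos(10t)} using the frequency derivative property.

L{cos(10t)} = s/(s² + 100). Derivative: d/ds[s/(s² + 100)] = [(s² + 100) - s·2s]/(s² + 100)² = (100 - s²)/(s² + 100)². So L{t·cos(10t)} = -F'(s) = (s² - 100)/(s² + 100)². Then L{5·t·cos(10t)} = 5·(s² - 100)/(s² + 100)²

Final answer: 5·(s² - 100)/(s² + 100)²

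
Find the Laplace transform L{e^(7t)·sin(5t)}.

L{e^(at)·sin(ωt)} = ω/((s-a)² + ω²), so L{e^(7t)·sin(5t)} = 5/((s-7)² + 25)

Final answer: 5/((s-7)² + 25)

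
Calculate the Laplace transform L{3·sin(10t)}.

L{sin(ωt)} = ω/(s² + ω²), so L{sin(10t)} = 10/(s² + 100). Then L{3·sin(10t)} = 3·10/(s² + 100) = 30/(s² + 100)

Final answer: 30/(s² + 100)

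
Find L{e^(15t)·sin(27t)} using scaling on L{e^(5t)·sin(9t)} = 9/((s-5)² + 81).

Scaling with a=3: L{e^(15t)·sin(27t)} = (1/3) · 9/((s/3-5)² + 81). Simplifying: 27/((s-15)² + 729)

Final answer: 27/((s-15)² + 729)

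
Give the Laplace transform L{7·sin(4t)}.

L{sin(ωt)} = ω/(s² + ω²), so L{sin(4t)} = 4/(s² + 16). Then L{7·sin(4t)} = 7·4/(s² + 16) = 28/(s² + 16)

Final answer: 28/(s² + 16)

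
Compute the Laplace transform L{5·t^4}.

L{t^n} = n!/s^(n+1), so L{t^4} = 24/s^5. Then L{5·t^4} = 5·24/s^5 = 120/s^5

Final answer: 120/s^5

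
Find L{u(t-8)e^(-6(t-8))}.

u(t-a)f(t-a) with f(t)=e^(-6t). L{e^(-6t)} = 1/(s+6). By time shift: e^(-8s)/(s+6)

Final answer: e^(-8s)/(s+6)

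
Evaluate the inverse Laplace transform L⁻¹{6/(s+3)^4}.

L⁻¹{n!/(s-a)^(n+1)} = t^n·e^(at), so L⁻¹{6/(s+3)^4} = t^3·e^(-3t)

Final answer: t^3·e^(-3t)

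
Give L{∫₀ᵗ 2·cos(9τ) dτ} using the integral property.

L{∫₀ᵗ f(τ)dτ} = F(s)/s with F(s) = 2s/(s² + 81), so the result is (2s/(s² + 81))/s = 2/(s² + 81)

Final answer: 2/(s² + 81)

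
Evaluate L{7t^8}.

L{t^n} = n!/s^(n+1). So L{7t^8} = 7·8!/s^9 = 282240/s^9

Final answer: 282240/s^9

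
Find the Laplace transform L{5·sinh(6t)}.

L{sinh(ωt)} = ω/(s² - ω²), so L{sinh(6t)} = 6/(s² - 36). Then L{5·sinh(6t)} = 5·6/(s² - 36) = 30/(s² - 36)

Final answer: 30/(s² - 36)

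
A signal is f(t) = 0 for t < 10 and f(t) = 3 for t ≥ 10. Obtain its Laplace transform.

f(t) = 3·u(t-10). L{u(t-10)} = e^(-10s)/s, so L{f(t)} = 3·e^(-10s)/s

Final answer: 3·e^(-10s)/s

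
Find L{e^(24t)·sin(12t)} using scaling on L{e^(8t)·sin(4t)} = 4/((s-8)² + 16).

Scaling with a=3: L{e^(24t)·sin(12t)} = (1/3) · 4/((s/3-8)² + 16). Simplifying: 12/((s-24)² + 144)

Final answer: 12/((s-24)² + 144)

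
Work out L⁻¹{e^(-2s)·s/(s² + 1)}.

L⁻¹{s/(s² + 1)} = cos(t). By the time shift theorem, L⁻¹{e^(-as)F(s)} = u(t-a)f(t-a) with a=2, so L⁻¹{e^(-2s)·s/(s² + 1)} = u(t-2)·cos((t-2))

Final answer: u(t-2)·cos((t-2))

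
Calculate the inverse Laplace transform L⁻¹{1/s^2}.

L⁻¹{n!/s^(n+1)} = t^n with n=1. So L⁻¹{1/s^2} = t

Final answer: t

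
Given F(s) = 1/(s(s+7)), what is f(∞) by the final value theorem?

f(∞) = lim_{s→0} s·1/(s(s+7)) = lim_{s→0} 1/(s+7) = 1/7 = 1/7

Final answer: 1/7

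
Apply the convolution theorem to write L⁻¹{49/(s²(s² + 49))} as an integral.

49/(s²(s² + 49)) = (1/s²)·(49/(s² + 49)) = L{t}·L{7·sin(7t)}. So f(t) = t*(7·sin(7t)) = ∫₀ᵗ 7τ·sin(7(t-τ)) dτ

Final answer: ∫₀ᵗ 7τ·sin(7(t-τ)) dτ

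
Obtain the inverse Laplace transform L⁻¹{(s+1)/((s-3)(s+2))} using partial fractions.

Using partial fractions, f(t) = (4e^(3t) + e^(-2t))/5

Final answer: (4e^(3t) + e^(-2t))/5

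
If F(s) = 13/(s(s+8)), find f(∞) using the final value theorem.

f(∞) = lim_{s→0} s·13/(s(s+8)) = lim_{s→0} 13/(s+8) = 13/8 = 13/8

Final answer: 13/8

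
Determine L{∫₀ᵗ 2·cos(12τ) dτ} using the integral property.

L{∫₀ᵗ f(τ)dτ} = F(s)/s with F(s) = 2s/(s² + 144), so the result is (2s/(s² + 144))/s = 2/(s² + 144)

Final answer: 2/(s² + 144)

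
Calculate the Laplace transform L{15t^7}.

L{15t^7} = 15 · L{t^7} = 15 · 5040/s^8 = 75600/s^8

Final answer: 75600/s^8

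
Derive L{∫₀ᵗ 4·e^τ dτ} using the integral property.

L{∫₀ᵗ f(τ)dτ} = F(s)/s with F(s) = 4/(s-1), so L{∫₀ᵗ 4·e^τ dτ} = 4/(s(s-1))

Final answer: 4/(s(s-1))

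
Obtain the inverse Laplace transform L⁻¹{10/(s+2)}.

L⁻¹{1/(s-a)} = e^(at), so L⁻¹{1/(s+2)} = e^(-2t), and L⁻¹{10/(s+2)} = 10·e^(-2t)

Final answer: 10·e^(-2t)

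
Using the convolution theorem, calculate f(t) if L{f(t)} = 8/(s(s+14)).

8/(s(s+14)) = (8/s)·(1/(s+14)) = L{8}·L{e^(-14t)}. By convolution, f(t) = 8*e^(-14t) = ∫₀ᵗ 8·e^(-14τ) dτ = 8·(1 - e^(-14t))/14

Final answer: 8·(1 - e^(-14t))/14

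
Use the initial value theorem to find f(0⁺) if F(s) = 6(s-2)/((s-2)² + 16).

f(0⁺) = lim_{s→∞} sF(s) = lim_{s→∞} 6s(s-2)/((s-2)² + 16) = 6

Final answer: 6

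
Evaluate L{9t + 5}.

L{9t + 5} = 9·L{t} + 5·L{1} = 9/s² + 5/s

Final answer: 9/s² + 5/s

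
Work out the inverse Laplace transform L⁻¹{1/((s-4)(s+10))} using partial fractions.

Decompose: A/(s-4) + B/(s+10). A = 1/14, B = -1/14. f(t) = (e^(4t) - e^(-10t))/14

Final answer: (e^(4t) - e^(-10t))/14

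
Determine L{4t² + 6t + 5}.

L{4t² + 6t + 5} = 4·2/s³ + 6/s² + 5/s = 8/s³ + 6/s² + 5/s

Final answer: 8/s³ + 6/s² + 5/s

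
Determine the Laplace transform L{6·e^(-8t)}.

L{e^(at)} = 1/(s-a), so L{e^(-8t)} = 1/(s+8). Then L{6·e^(-8t)} = 6/(s+8)

Final answer: 6/(s+8)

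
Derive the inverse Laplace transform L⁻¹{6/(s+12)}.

L⁻¹{1/(s-a)} = e^(at), so L⁻¹{1/(s+12)} = e^(-12t), and L⁻¹{6/(s+12)} = 6·e^(-12t)

Final answer: 6·e^(-12t)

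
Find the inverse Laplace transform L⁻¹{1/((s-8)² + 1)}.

Using frequency shift, L⁻¹{1/((s-8)² + 1)} = e^(8t)·sin(t)

Final answer: e^(8t)·sin(t)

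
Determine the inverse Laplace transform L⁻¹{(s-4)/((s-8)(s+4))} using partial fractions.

Using partial fractions, f(t) = (4e^(8t) + 8e^(-4t))/12

Final answer: (4e^(8t) + 8e^(-4t))/12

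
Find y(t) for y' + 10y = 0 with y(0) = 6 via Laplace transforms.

L{y'} + 10L{y} = 0. sY - 6 + 10Y = 0. Y(s+10) = 6. Y = 6/(s+10)

Final answer: y(t) = 6e^(-10t)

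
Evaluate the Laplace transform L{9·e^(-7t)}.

L{e^(at)} = 1/(s-a), so L{e^(-7t)} = 1/(s+7). Then L{9·e^(-7t)} = 9/(s+7)

Final answer: 9/(s+7)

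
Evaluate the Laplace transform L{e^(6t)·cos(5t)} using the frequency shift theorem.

Frequency shift: L{e^(at)f(t)} = F(s-a). L{e^(6t)·cos(5t)} = (s-6)/((s-6)² + 25)

Final answer: (s-6)/((s-6)² + 25)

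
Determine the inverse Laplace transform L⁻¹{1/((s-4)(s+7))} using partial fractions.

Decompose: A/(s-4) + B/(s+7). A = 1/11, B = -1/11. f(t) = (e^(4t) - e^(-7t))/11

Final answer: (e^(4t) - e^(-7t))/11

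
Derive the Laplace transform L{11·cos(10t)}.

L{cos(ωt)} = s/(s² + ω²), so L{cos(10t)} = s/(s² + 100). Then L{11·cos(10t)} = 11·s/(s² + 100) = 11s/(s² + 100)

Final answer: 11s/(s² + 100)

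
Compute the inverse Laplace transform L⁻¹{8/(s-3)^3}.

L⁻¹{n!/(s-a)^(n+1)} = t^n·e^(at) with n=2, a=3. So L⁻¹{2/(s-3)^3} = t^2·e^(3t), and L⁻¹{8/(s-3)^3} = (8/2)·t^2·e^(3t) = 4·t^2·e^(3t)

Final answer: 4·t^2·e^(3t)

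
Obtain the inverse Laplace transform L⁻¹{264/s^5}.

L⁻¹{n!/s^(n+1)} = t^n with n=4. So L⁻¹{24/s^5} = t^4, and L⁻¹{264/s^5} = (264/24)·t^4 = 11·t^4

Final answer: 11·t^4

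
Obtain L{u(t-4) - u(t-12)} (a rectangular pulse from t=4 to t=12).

L{u(t-a)} = e^(-as)/s. L{u(t-4) - u(t-12)} = (e^(-4s) - e^(-12s))/s

Final answer: (e^(-4s) - e^(-12s))/s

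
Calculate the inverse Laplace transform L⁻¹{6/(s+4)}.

L⁻¹{1/(s-a)} = e^(at), so L⁻¹{1/(s+4)} = e^(-4t), and L⁻¹{6/(s+4)} = 6·e^(-4t)

Final answer: 6·e^(-4t)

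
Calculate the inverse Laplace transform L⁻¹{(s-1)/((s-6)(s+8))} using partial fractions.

Using partial fractions, f(t) = (5e^(6t) + 9e^(-8t))/14

Final answer: (5e^(6t) + 9e^(-8t))/14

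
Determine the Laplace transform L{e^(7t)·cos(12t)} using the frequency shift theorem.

Frequency shift: L{e^(at)f(t)} = F(s-a). L{e^(7t)·cos(12t)} = (s-7)/((s-7)² + 144)

Final answer: (s-7)/((s-7)² + 144)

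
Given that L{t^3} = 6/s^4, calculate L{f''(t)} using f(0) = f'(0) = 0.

L{f''(t)} = s²F(s) - sf(0) - f'(0) = s²·6/s^4 - 0 - 0 = 6/s^2

Final answer: 6/s^2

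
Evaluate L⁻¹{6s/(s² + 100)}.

This is the form c·s/(s² + a²) with a = 10, c = 6. L⁻¹ = 6·cos(10t)

Final answer: 6·cos(10t)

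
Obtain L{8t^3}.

L{t^n} = n!/s^(n+1). So L{8t^3} = 8·3!/s^4 = 48/s^4

Final answer: 48/s^4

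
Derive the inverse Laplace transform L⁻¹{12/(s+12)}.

L⁻¹{1/(s-a)} = e^(at), so L⁻¹{1/(s+12)} = e^(-12t), and L⁻¹{12/(s+12)} = 12·e^(-12t)

Final answer: 12·e^(-12t)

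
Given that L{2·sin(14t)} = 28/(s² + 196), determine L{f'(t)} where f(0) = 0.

L{f'(t)} = s·F(s) - f(0) = s·28/(s² + 196) - 0 = 28s/(s² + 196)

Final answer: 28s/(s² + 196)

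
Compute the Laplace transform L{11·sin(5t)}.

L{sin(ωt)} = ω/(s² + ω²), so L{sin(5t)} = 5/(s² + 25). Then L{11·sin(5t)} = 11·5/(s² + 25) = 55/(s² + 25)

Final answer: 55/(s² + 25)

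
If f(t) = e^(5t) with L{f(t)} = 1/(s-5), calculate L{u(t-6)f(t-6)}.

Time shift theorem: L{u(t-a)f(t-a)} = e^(-as)F(s). Here a=6, F(s) = 1/(s-5), so L{u(t-6)f(t-6)} = e^(-6s)·1/(s-5)

Final answer: e^(-6s)·1/(s-5)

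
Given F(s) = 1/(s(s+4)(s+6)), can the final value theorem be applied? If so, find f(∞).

Poles of sF(s) = 1/((s+4)(s+6)) are at s = -4 and s = -6, both in the left half-plane. Theorem applies. f(∞) = lim_{s→0} sF(s) = 1/(4·6) = 1/24

Final answer: 1/24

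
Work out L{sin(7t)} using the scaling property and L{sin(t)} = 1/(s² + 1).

Using L{f(at)} = (1/a)F(s/a) with a=7: L{sin(7t)} = (1/7) · 1/((s/7)² + 1) = (1/7) · 1·49/(s² + 49) = 7/(s² + 49)

Final answer: 7/(s² + 49)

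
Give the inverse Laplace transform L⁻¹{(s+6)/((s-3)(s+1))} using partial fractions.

Using partial fractions, f(t) = (9e^(3t) - 5e^(-t))/4

Final answer: (9e^(3t) - 5e^(-t))/4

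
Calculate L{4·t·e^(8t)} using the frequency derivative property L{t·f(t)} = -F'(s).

L{e^(8t)} = 1/(s-8). By frequency derivative: L{t·e^(8t)} = -d/ds[1/(s-8)] = -(-1)/(s-8)² = 1/(s-8)². Then L{4·t·e^(8t)} = 4·1/(s-8)² = 4/(s-8)²

Final answer: 4/(s-8)²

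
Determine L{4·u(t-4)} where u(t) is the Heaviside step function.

L{u(t-a)} = e^(-as)/s. Here a=4, so L{u(t-4)} = e^(-4s)/s, and L{4·u(t-4)} = 4·e^(-4s)/s

Final answer: 4·e^(-4s)/s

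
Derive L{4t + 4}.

L{4t + 4} = 4·L{t} + 4·L{1} = 4/s² + 4/s

Final answer: 4/s² + 4/s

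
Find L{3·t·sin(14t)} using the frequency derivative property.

L{sin(14t)} = 14/(s² + 196). By L{t·f(t)} = -F'(s): -d/ds[14/(s² + 196)] = -(14)·(-2s)/(s² + 196)² = 28s/(s² + 196)². Then L{3·t·sin(14t)} = 3·28s/(s² + 196)² = 84s/(s² + 196)²

Final answer: 84s/(s² + 196)²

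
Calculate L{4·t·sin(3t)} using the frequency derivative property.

L{sin(3t)} = 3/(s² + 9). By L{t·f(t)} = -F'(s): -d/ds[3/(s² + 9)] = -(3)·(-2s)/(s² + 9)² = 6s/(s² + 9)². Then L{4·t·sin(3t)} = 4·6s/(s² + 9)² = 24s/(s² + 9)²

Final answer: 24s/(s² + 9)²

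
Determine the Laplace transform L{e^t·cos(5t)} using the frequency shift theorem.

Frequency shift: L{e^(at)f(t)} = F(s-a). L{e^t·cos(5t)} = (s-1)/((s-1)² + 25)

Final answer: (s-1)/((s-1)² + 25)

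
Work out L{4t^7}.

L{t^n} = n!/s^(n+1). So L{4t^7} = 4·7!/s^8 = 20160/s^8

Final answer: 20160/s^8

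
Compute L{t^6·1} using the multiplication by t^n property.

L{1} = 1/s. d^1/ds^1[1/s] = -1/s². d^2/ds^2[1/s] = 2/s^3. d^3/ds^3[1/s] = -6/s^4. d^4/ds^4[1/s] = 24/s^5. d^5/ds^5[1/s] = -120/s^6. d^6/ds^6[1/s] = 720/s^7. So L{t^6} = (-1)^{6}·720/s^7 = 720/s^7

Final answer: 720/s^7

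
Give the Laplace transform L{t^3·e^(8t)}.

L{t^n·e^(at)} = n!/(s-a)^(n+1), so L{t^3·e^(8t)} = 6/(s-8)^4

Final answer: 6/(s-8)^4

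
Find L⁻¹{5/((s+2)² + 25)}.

Form: b/((s-a)² + b²) → e^(at)sin(bt). With a=-2, b=5

Final answer: e^(-2t)·sin(5t)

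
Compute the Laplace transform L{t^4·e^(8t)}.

L{t^n·e^(at)} = n!/(s-a)^(n+1), so L{t^4·e^(8t)} = 24/(s-8)^5

Final answer: 24/(s-8)^5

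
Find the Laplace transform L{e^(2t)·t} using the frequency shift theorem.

L{e^(at)·t^n} = n!/(s-a)^(n+1), so L{e^(2t)·t} = 1/(s-2)^2

Final answer: 1/(s-2)^2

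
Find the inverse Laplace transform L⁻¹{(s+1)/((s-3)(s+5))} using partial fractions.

Using partial fractions, f(t) = (4e^(3t) + 4e^(-5t))/8

Final answer: (4e^(3t) + 4e^(-5t))/8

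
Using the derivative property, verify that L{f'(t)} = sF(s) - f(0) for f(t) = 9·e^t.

f'(t) = 9e^t. Direct: L{f'(t)} = 9/(s-1). Property: s·9/(s-1) - 9 = (9s - 9(s-1))/(s-1) = 9/(s-1). ✓

Final answer: 9/(s-1)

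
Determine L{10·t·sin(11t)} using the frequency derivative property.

L{sin(11t)} = 11/(s² + 121). By L{t·f(t)} = -F'(s): -d/ds[11/(s² + 121)] = -(11)·(-2s)/(s² + 121)² = 22s/(s² + 121)². Then L{10·t·sin(11t)} = 10·22s/(s² + 121)² = 220s/(s² + 121)²

Final answer: 220s/(s² + 121)²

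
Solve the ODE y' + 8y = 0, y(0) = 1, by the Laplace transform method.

L{y'} + 8L{y} = 0. sY - 1 + 8Y = 0. Y(s+8) = 1. Y = 1/(s+8)

Final answer: y(t) = e^(-8t)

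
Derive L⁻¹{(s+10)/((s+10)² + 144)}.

Using frequency shift: L⁻¹{(s-a)/((s-a)² + b²)} = e^(at)cos(bt). Here a=-10, b=12

Final answer: e^(-10t)·cos(12t)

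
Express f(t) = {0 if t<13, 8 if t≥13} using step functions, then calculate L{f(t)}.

f(t) = 8·u(t-13). L{u(t-13)} = e^(-13s)/s, so L{f(t)} = 8·e^(-13s)/s

Final answer: 8·e^(-13s)/s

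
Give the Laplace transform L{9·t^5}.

L{t^n} = n!/s^(n+1), so L{t^5} = 120/s^6. Then L{9·t^5} = 9·120/s^6 = 1080/s^6

Final answer: 1080/s^6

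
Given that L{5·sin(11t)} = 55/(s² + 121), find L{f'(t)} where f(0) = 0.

L{f'(t)} = s·F(s) - f(0) = s·55/(s² + 121) - 0 = 55s/(s² + 121)

Final answer: 55s/(s² + 121)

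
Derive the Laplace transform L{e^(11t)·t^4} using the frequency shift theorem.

L{e^(at)·t^n} = n!/(s-a)^(n+1), so L{e^(11t)·t^4} = 24/(s-11)^5

Final answer: 24/(s-11)^5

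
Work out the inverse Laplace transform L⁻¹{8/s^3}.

L⁻¹{n!/s^(n+1)} = t^n with n=2. So L⁻¹{2/s^3} = t^2, and L⁻¹{8/s^3} = (8/2)·t^2 = 4·t^2

Final answer: 4·t^2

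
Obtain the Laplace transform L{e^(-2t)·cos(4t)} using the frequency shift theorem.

Frequency shift: L{e^(at)f(t)} = F(s-a). L{e^(-2t)·cos(4t)} = (s+2)/((s+2)² + 16)

Final answer: (s+2)/((s+2)² + 16)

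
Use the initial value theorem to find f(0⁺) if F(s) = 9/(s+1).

f(0⁺) = lim_{s→∞} s·9/(s+1) = lim_{s→∞} 9s/(s+1) = 9

Final answer: 9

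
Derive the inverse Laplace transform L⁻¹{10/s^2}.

L⁻¹{n!/s^(n+1)} = t^n with n=1. So L⁻¹{1/s^2} = t, and L⁻¹{10/s^2} = (10/1)·t = 10·t

Final answer: 10·t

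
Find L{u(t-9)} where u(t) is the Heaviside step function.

L{u(t-a)} = e^(-as)/s. Here a=9, so L{u(t-9)} = e^(-9s)/s

Final answer: e^(-9s)/s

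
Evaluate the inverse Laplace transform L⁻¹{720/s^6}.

L⁻¹{n!/s^(n+1)} = t^n with n=5. So L⁻¹{120/s^6} = t^5, and L⁻¹{720/s^6} = (720/120)·t^5 = 6·t^5

Final answer: 6·t^5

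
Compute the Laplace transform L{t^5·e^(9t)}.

L{t^n·e^(at)} = n!/(s-a)^(n+1), so L{t^5·e^(9t)} = 120/(s-9)^6

Final answer: 120/(s-9)^6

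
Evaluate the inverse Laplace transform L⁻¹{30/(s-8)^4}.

L⁻¹{n!/(s-a)^(n+1)} = t^n·e^(at) with n=3, a=8. So L⁻¹{6/(s-8)^4} = t^3·e^(8t), and L⁻¹{30/(s-8)^4} = (30/6)·t^3·e^(8t) = 5·t^3·e^(8t)

Final answer: 5·t^3·e^(8t)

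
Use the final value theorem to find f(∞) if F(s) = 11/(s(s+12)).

f(∞) = lim_{s→0} s·11/(s(s+12)) = lim_{s→0} 11/(s+12) = 11/12 = 11/12

Final answer: 11/12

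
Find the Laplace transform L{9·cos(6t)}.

L{cos(ωt)} = s/(s² + ω²), so L{cos(6t)} = s/(s² + 36). Then L{9·cos(6t)} = 9·s/(s² + 36) = 9s/(s² + 36)

Final answer: 9s/(s² + 36)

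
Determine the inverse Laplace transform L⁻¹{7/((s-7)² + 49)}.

Using frequency shift, L⁻¹{7/((s-7)² + 49)} = e^(7t)·sin(7t)

Final answer: e^(7t)·sin(7t)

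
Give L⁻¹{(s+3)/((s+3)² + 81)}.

Using frequency shift: L⁻¹{(s-a)/((s-a)² + b²)} = e^(at)cos(bt). Here a=-3, b=9

Final answer: e^(-3t)·cos(9t)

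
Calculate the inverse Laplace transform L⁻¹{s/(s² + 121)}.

L⁻¹{s/(s² + 121)} = cos(11t)

Final answer: cos(11t)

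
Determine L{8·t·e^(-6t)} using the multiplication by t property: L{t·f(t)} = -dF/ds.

Using L{t^n·e^(at)} = n!/(s-a)^(n+1), L{t·e^(-6t)} = 1/(s+6)^2, so L{8·t·e^(-6t)} = 8·1/(s+6)^2 = 8/(s+6)^2

Final answer: 8/(s+6)^2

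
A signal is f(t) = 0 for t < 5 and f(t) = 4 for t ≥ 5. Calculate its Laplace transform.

f(t) = 4·u(t-5). L{u(t-5)} = e^(-5s)/s, so L{f(t)} = 4·e^(-5s)/s

Final answer: 4·e^(-5s)/s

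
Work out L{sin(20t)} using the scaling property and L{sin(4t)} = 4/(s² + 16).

Using L{f(at)} = (1/a)F(s/a) with a=5: L{sin(20t)} = (1/5) · 4/((s/5)² + 16) = (1/5) · 4·25/(s² + 400) = 20/(s² + 400)

Final answer: 20/(s² + 400)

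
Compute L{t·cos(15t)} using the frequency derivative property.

L{cos(15t)} = s/(s² + 225). Derivative: d/ds[s/(s² + 225)] = [(s² + 225) - s·2s]/(s² + 225)² = (225 - s²)/(s² + 225)². So L{t·cos(15t)} = -F'(s) = (s² - 225)/(s² + 225)²

Final answer: (s² - 225)/(s² + 225)²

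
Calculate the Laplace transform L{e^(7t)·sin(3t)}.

L{e^(at)·sin(ωt)} = ω/((s-a)² + ω²), so L{e^(7t)·sin(3t)} = 3/((s-7)² + 9)

Final answer: 3/((s-7)² + 9)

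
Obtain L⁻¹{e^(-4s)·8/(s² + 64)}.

L⁻¹{8/(s² + 64)} = sin(8t). By the time shift theorem, L⁻¹{e^(-as)F(s)} = u(t-a)f(t-a) with a=4, so L⁻¹{e^(-4s)·8/(s² + 64)} = u(t-4)·sin(8(t-4))

Final answer: u(t-4)·sin(8(t-4))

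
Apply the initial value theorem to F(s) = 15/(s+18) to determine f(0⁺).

f(0⁺) = lim_{s→∞} s·15/(s+18) = lim_{s→∞} 15s/(s+18) = 15

Final answer: 15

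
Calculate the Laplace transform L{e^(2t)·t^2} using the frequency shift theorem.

L{e^(at)·t^n} = n!/(s-a)^(n+1), so L{e^(2t)·t^2} = 2/(s-2)^3

Final answer: 2/(s-2)^3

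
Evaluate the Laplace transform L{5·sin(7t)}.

L{sin(ωt)} = ω/(s² + ω²), so L{sin(7t)} = 7/(s² + 49). Then L{5·sin(7t)} = 5·7/(s² + 49) = 35/(s² + 49)

Final answer: 35/(s² + 49)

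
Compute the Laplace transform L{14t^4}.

L{14t^4} = 14 · L{t^4} = 14 · 24/s^5 = 336/s^5

Final answer: 336/s^5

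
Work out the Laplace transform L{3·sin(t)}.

L{sin(ωt)} = ω/(s² + ω²), so L{sin(t)} = 1/(s² + 1). Then L{3·sin(t)} = 3·1/(s² + 1) = 3/(s² + 1)

Final answer: 3/(s² + 1)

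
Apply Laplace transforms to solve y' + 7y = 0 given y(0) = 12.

L{y'} + 7L{y} = 0. sY - 12 + 7Y = 0. Y(s+7) = 12. Y = 12/(s+7)

Final answer: y(t) = 12e^(-7t)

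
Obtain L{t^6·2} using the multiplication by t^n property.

L{2} = 2/s. d^1/ds^1[1/s] = -1/s². d^2/ds^2[1/s] = 2/s^3. d^3/ds^3[1/s] = -6/s^4. d^4/ds^4[1/s] = 24/s^5. d^5/ds^5[1/s] = -120/s^6. d^6/ds^6[1/s] = 720/s^7. So L{t^6} = (-1)^{6}·720/s^7 = 720/s^7. Then L{t^6·2} = 2·720/s^7 = 1440/s^7

Final answer: 1440/s^7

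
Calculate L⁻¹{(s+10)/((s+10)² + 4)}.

Using frequency shift: L⁻¹{(s-a)/((s-a)² + b²)} = e^(at)cos(bt). Here a=-10, b=2

Final answer: e^(-10t)·cos(2t)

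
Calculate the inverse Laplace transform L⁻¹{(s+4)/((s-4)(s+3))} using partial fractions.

Using partial fractions, f(t) = (8e^(4t) - e^(-3t))/7

Final answer: (8e^(4t) - e^(-3t))/7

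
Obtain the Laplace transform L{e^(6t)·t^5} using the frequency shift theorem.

L{e^(at)·t^n} = n!/(s-a)^(n+1), so L{e^(6t)·t^5} = 120/(s-6)^6

Final answer: 120/(s-6)^6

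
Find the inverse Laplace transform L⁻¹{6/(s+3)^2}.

L⁻¹{n!/(s-a)^(n+1)} = t^n·e^(at) with n=1, a=-3. So L⁻¹{1/(s+3)^2} = t·e^(-3t), and L⁻¹{6/(s+3)^2} = (6/1)·t·e^(-3t) = 6·t·e^(-3t)

Final answer: 6·t·e^(-3t)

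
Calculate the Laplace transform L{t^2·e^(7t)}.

L{t^n·e^(at)} = n!/(s-a)^(n+1), so L{t^2·e^(7t)} = 2/(s-7)^3

Final answer: 2/(s-7)^3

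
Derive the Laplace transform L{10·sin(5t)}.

L{sin(ωt)} = ω/(s² + ω²), so L{sin(5t)} = 5/(s² + 25). Then L{10·sin(5t)} = 10·5/(s² + 25) = 50/(s² + 25)

Final answer: 50/(s² + 25)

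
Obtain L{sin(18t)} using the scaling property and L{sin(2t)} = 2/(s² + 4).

Using L{f(at)} = (1/a)F(s/a) with a=9: L{sin(18t)} = (1/9) · 2/((s/9)² + 4) = (1/9) · 2·81/(s² + 324) = 18/(s² + 324)

Final answer: 18/(s² + 324)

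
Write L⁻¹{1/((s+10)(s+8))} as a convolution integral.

1/((s+10)(s+8)) = (1/(s+10))·(1/(s+8)) = L{e^(-10t)}·L{e^(-8t)}. So f(t) = e^(-10t)*e^(-8t) = ∫₀ᵗ e^(-10τ)·e^(-8(t-τ)) dτ

Final answer: ∫₀ᵗ e^(-10τ)·e^(-8(t-τ)) dτ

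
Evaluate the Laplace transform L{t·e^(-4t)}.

L{t^n·e^(at)} = n!/(s-a)^(n+1), so L{t·e^(-4t)} = 1/(s+4)^2

Final answer: 1/(s+4)^2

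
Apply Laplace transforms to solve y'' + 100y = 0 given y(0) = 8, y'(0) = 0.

L{y''} + 100L{y} = 0. s²Y - 8s - 0 + 100Y = 0. Y(s² + 100) = 8s. Y = (8s)/(s² + 100). Inverting: y(t) = 8cos(10t)

Final answer: y(t) = 8cos(10t)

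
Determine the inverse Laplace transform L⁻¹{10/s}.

L⁻¹{c/s} = c, so L⁻¹{10/s} = 10

Final answer: 10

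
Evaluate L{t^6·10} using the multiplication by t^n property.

L{10} = 10/s. d^1/ds^1[1/s] = -1/s². d^2/ds^2[1/s] = 2/s^3. d^3/ds^3[1/s] = -6/s^4. d^4/ds^4[1/s] = 24/s^5. d^5/ds^5[1/s] = -120/s^6. d^6/ds^6[1/s] = 720/s^7. So L{t^6} = (-1)^{6}·720/s^7 = 720/s^7. Then L{t^6·10} = 10·720/s^7 = 7200/s^7

Final answer: 7200/s^7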